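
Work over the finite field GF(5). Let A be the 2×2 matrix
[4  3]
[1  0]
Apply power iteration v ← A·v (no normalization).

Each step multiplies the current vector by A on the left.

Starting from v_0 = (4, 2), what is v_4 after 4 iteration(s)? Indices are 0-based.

v_0 = (4, 2).
v_1 = A·v_0 = (2, 4).
v_2 = A·v_1 = (0, 2).
v_3 = A·v_2 = (1, 0).
v_4 = A·v_3 = (4, 1).

v_4 = (4, 1)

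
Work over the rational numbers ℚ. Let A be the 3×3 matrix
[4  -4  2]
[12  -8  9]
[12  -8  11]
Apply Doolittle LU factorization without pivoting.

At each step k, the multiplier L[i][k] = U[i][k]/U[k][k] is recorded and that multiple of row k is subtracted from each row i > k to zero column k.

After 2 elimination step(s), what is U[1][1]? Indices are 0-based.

U[1][1] = 4

[col 0] pivot 4
  R1 -= 3*R0 → (0, 4, 3)  (L[1][0] := 3)
  R2 -= 3*R0 → (0, 4, 5)  (L[2][0] := 3)
[col 1] pivot 4
  R2 -= 1*R1 → (0, 0, 2)  (L[2][1] := 1)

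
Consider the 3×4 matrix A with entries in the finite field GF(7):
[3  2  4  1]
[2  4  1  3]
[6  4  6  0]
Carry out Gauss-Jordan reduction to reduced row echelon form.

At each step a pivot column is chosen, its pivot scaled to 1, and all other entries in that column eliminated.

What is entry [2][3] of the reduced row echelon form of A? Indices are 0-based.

pivot(0,0)=3: scale R0 → (1, 3, 6, 5)
  clear (1,0): R1 −= (2)R0 → (0, 5, 3, 0)
  clear (2,0): R2 −= (6)R0 → (0, 0, 5, 5)
pivot(1,1)=5: scale R1 → (0, 1, 2, 0)
  clear (0,1): R0 −= (3)R1 → (1, 0, 0, 5)
pivot(2,2)=5: scale R2 → (0, 0, 1, 1)
  clear (1,2): R1 −= (2)R2 → (0, 1, 0, 5)

M[2][3] = 1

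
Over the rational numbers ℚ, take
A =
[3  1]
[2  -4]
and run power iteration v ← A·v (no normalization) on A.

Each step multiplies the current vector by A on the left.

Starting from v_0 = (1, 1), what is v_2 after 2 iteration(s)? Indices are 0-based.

v_2 = (10, 16)

v_0 = (1, 1).
v_1 = A·v_0 = (4, -2).
v_2 = A·v_1 = (10, 16).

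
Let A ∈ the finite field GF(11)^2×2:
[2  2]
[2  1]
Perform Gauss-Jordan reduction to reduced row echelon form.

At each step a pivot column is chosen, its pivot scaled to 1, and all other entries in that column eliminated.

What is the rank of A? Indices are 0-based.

rank = 2

pivot(0,0)=2: scale R0 → (1, 1)
  clear (1,0): R1 −= (2)R0 → (0, 10)
pivot(1,1)=10: scale R1 → (0, 1)
  clear (0,1): R0 −= (1)R1 → (1, 0)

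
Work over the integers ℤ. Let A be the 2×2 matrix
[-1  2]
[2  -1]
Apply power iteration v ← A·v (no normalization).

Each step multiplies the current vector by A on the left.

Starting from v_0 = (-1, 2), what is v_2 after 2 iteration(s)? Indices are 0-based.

v_2 = (-13, 14)

v_0 = (-1, 2).
v_1 = A·v_0 = (5, -4).
v_2 = A·v_1 = (-13, 14).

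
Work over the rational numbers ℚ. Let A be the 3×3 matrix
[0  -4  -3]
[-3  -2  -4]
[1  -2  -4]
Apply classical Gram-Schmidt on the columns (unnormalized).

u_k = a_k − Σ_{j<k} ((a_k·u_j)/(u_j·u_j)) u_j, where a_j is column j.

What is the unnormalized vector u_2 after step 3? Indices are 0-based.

u_2 = (10/7, -5/7, -15/7)

Step 1: u_0 = a_0 = (0, -3, 1).
Step 2: u_1 = a_1 − (2/5)·u_0 = (-4, -4/5, -12/5).
Step 3: u_2 = a_2 − (4/5)·u_0 − (31/28)·u_1 = (10/7, -5/7, -15/7).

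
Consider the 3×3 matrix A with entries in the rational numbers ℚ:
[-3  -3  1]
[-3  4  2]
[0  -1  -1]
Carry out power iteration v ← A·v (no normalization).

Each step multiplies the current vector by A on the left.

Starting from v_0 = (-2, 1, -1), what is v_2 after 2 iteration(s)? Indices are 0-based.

v_0 = (-2, 1, -1).
v_1 = A·v_0 = (2, 8, 0).
v_2 = A·v_1 = (-30, 26, -8).

v_2 = (-30, 26, -8)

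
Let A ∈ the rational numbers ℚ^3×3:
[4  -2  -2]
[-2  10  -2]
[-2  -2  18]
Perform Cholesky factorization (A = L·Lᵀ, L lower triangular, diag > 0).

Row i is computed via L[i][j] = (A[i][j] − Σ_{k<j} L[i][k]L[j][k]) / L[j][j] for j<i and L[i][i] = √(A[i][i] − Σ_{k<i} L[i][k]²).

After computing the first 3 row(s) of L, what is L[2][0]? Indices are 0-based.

L[2][0] = -1

Step 1: L[0][0] = √(4) = 2.
  L[1][0] = (-2) / L[0][0] = -1.
Step 2: L[1][1] = √(9) = 3.
  L[2][0] = (-2) / L[0][0] = -1.
  L[2][1] = (-3) / L[1][1] = -1.
Step 3: L[2][2] = √(16) = 4.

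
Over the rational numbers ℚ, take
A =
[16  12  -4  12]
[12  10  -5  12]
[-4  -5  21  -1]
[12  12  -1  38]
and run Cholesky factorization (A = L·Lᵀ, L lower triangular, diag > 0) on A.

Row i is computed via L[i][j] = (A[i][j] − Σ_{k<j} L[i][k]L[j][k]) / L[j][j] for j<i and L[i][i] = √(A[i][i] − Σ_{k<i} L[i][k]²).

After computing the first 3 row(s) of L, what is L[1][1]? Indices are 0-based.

L[1][1] = 1

Step 1: L[0][0] = √(16) = 4.
  L[1][0] = (12) / L[0][0] = 3.
Step 2: L[1][1] = √(1) = 1.
  L[2][0] = (-4) / L[0][0] = -1.
  L[2][1] = (-2) / L[1][1] = -2.
Step 3: L[2][2] = √(16) = 4.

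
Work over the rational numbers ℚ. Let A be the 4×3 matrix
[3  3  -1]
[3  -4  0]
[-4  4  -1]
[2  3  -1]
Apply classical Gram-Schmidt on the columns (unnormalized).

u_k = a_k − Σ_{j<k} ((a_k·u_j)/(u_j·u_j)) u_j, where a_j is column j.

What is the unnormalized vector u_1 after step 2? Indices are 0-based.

Step 1: u_0 = a_0 = (3, 3, -4, 2).
Step 2: u_1 = a_1 − (-13/38)·u_0 = (153/38, -113/38, 50/19, 70/19).

u_1 = (153/38, -113/38, 50/19, 70/19)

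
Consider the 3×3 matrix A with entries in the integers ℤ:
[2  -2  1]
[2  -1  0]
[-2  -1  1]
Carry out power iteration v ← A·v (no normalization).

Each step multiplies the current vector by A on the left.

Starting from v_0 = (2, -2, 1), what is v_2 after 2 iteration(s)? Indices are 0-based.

v_0 = (2, -2, 1).
v_1 = A·v_0 = (9, 6, -1).
v_2 = A·v_1 = (5, 12, -25).

v_2 = (5, 12, -25)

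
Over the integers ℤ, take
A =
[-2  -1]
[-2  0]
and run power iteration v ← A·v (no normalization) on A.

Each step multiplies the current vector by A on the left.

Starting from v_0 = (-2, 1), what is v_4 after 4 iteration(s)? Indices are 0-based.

v_4 = (-72, -52)

v_0 = (-2, 1).
v_1 = A·v_0 = (3, 4).
v_2 = A·v_1 = (-10, -6).
v_3 = A·v_2 = (26, 20).
v_4 = A·v_3 = (-72, -52).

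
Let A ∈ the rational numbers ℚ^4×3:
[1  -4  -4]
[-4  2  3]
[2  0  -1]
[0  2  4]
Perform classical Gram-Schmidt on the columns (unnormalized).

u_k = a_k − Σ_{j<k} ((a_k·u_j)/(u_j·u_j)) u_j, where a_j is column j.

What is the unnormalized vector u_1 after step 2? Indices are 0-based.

Step 1: u_0 = a_0 = (1, -4, 2, 0).
Step 2: u_1 = a_1 − (-4/7)·u_0 = (-24/7, -2/7, 8/7, 2).

u_1 = (-24/7, -2/7, 8/7, 2)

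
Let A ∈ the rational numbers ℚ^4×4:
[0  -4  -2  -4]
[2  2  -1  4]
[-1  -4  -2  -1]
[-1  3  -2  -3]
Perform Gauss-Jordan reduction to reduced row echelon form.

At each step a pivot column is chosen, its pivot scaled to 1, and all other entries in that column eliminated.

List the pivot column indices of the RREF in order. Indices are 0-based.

[1] R0 <-> R1
[1] R0 /= 2  ⇒  (1, 1, -1/2, 2)
     R2 -= -1·R0  ⇒  (0, -3, -5/2, 1)
     R3 -= -1·R0  ⇒  (0, 4, -5/2, -1)
[2] R1 /= -4  ⇒  (0, 1, 1/2, 1)
     R0 -= 1·R1  ⇒  (1, 0, -1, 1)
     R2 -= -3·R1  ⇒  (0, 0, -1, 4)
     R3 -= 4·R1  ⇒  (0, 0, -9/2, -5)
[3] R2 /= -1  ⇒  (0, 0, 1, -4)
     R0 -= -1·R2  ⇒  (1, 0, 0, -3)
     R1 -= 1/2·R2  ⇒  (0, 1, 0, 3)
     R3 -= -9/2·R2  ⇒  (0, 0, 0, -23)
[4] R3 /= -23  ⇒  (0, 0, 0, 1)
     R0 -= -3·R3  ⇒  (1, 0, 0, 0)
     R1 -= 3·R3  ⇒  (0, 1, 0, 0)
     R2 -= -4·R3  ⇒  (0, 0, 1, 0)

pivot columns: 0, 1, 2, 3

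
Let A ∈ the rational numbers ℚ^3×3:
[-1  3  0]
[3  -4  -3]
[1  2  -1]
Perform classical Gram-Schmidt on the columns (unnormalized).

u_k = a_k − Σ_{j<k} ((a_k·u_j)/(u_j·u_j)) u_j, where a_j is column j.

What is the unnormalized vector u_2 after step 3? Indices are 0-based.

Step 1: u_0 = a_0 = (-1, 3, 1).
Step 2: u_1 = a_1 − (-13/11)·u_0 = (20/11, -5/11, 35/11).
Step 3: u_2 = a_2 − (-10/11)·u_0 − (-2/15)·u_1 = (-2/3, -1/3, 1/3).

u_2 = (-2/3, -1/3, 1/3)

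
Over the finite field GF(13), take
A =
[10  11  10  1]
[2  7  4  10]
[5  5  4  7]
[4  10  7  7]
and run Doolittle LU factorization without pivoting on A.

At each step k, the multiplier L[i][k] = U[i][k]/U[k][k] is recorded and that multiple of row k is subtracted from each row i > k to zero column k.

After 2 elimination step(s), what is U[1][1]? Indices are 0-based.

U[1][1] = 10

Step 1: pivot at (0,0) is 10.
  row1 ← row1 − (8)·row0  ⇒  L[1][0]=8, U row1=(0, 10, 2, 2)
  row2 ← row2 − (7)·row0  ⇒  L[2][0]=7, U row2=(0, 6, 12, 0)
  row3 ← row3 − (3)·row0  ⇒  L[3][0]=3, U row3=(0, 3, 3, 4)
Step 2: pivot at (1,1) is 10.
  row2 ← row2 − (11)·row1  ⇒  L[2][1]=11, U row2=(0, 0, 3, 4)
  row3 ← row3 − (12)·row1  ⇒  L[3][1]=12, U row3=(0, 0, 5, 6)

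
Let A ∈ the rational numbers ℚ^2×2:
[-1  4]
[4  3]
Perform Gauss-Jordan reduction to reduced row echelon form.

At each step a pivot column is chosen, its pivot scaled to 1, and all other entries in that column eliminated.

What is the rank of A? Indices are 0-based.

step 1: normalize row 0 (÷-1) = (1, -4)
  row 1: subtract 4×row0 = (0, 19)
step 2: normalize row 1 (÷19) = (0, 1)
  row 0: subtract -4×row1 = (1, 0)

rank = 2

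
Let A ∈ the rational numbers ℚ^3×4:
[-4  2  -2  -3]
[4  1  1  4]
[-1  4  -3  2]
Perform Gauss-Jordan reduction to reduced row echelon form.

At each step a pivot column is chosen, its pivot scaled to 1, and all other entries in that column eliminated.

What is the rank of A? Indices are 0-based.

[1] R0 /= -4  ⇒  (1, -1/2, 1/2, 3/4)
     R1 -= 4·R0  ⇒  (0, 3, -1, 1)
     R2 -= -1·R0  ⇒  (0, 7/2, -5/2, 11/4)
[2] R1 /= 3  ⇒  (0, 1, -1/3, 1/3)
     R0 -= -1/2·R1  ⇒  (1, 0, 1/3, 11/12)
     R2 -= 7/2·R1  ⇒  (0, 0, -4/3, 19/12)
[3] R2 /= -4/3  ⇒  (0, 0, 1, -19/16)
     R0 -= 1/3·R2  ⇒  (1, 0, 0, 21/16)
     R1 -= -1/3·R2  ⇒  (0, 1, 0, -1/16)

rank = 3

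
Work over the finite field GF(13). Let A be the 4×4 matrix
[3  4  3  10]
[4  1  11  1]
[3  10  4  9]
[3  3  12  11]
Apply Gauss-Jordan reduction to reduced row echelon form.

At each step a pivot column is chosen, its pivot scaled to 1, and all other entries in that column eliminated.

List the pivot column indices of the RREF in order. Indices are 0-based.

pivot(0,0)=3: scale R0 → (1, 10, 1, 12)
  clear (1,0): R1 −= (4)R0 → (0, 0, 7, 5)
  clear (2,0): R2 −= (3)R0 → (0, 6, 1, 12)
  clear (3,0): R3 −= (3)R0 → (0, 12, 9, 1)
pivot(1,1): swap R1↔R2
pivot(1,1)=6: scale R1 → (0, 1, 11, 2)
  clear (0,1): R0 −= (10)R1 → (1, 0, 8, 5)
  clear (3,1): R3 −= (12)R1 → (0, 0, 7, 3)
pivot(2,2)=7: scale R2 → (0, 0, 1, 10)
  clear (0,2): R0 −= (8)R2 → (1, 0, 0, 3)
  clear (1,2): R1 −= (11)R2 → (0, 1, 0, 9)
  clear (3,2): R3 −= (7)R2 → (0, 0, 0, 11)
pivot(3,3)=11: scale R3 → (0, 0, 0, 1)
  clear (0,3): R0 −= (3)R3 → (1, 0, 0, 0)
  clear (1,3): R1 −= (9)R3 → (0, 1, 0, 0)
  clear (2,3): R2 −= (10)R3 → (0, 0, 1, 0)

pivot columns: 0, 1, 2, 3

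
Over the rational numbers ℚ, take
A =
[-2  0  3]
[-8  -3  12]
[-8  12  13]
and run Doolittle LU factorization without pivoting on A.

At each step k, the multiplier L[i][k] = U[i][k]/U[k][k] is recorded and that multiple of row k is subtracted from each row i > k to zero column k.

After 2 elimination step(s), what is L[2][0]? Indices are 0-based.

L[2][0] = 4

[col 0] pivot -2
  R1 -= 4*R0 → (0, -3, 0)  (L[1][0] := 4)
  R2 -= 4*R0 → (0, 12, 1)  (L[2][0] := 4)
[col 1] pivot -3
  R2 -= -4*R1 → (0, 0, 1)  (L[2][1] := -4)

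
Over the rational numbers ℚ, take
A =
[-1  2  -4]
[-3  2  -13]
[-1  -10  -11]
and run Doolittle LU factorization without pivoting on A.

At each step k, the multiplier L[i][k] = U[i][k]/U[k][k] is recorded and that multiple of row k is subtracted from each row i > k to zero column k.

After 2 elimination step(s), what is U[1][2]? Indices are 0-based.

Step 1: pivot at (0,0) is -1.
  row1 ← row1 − (3)·row0  ⇒  L[1][0]=3, U row1=(0, -4, -1)
  row2 ← row2 − (1)·row0  ⇒  L[2][0]=1, U row2=(0, -12, -7)
Step 2: pivot at (1,1) is -4.
  row2 ← row2 − (3)·row1  ⇒  L[2][1]=3, U row2=(0, 0, -4)

U[1][2] = -1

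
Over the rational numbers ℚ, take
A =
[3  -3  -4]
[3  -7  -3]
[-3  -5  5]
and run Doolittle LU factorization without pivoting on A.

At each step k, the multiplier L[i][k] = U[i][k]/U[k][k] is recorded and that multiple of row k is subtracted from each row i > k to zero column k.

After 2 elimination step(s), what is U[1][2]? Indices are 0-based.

U[1][2] = 1

Step 1: pivot at (0,0) is 3.
  row1 ← row1 − (1)·row0  ⇒  L[1][0]=1, U row1=(0, -4, 1)
  row2 ← row2 − (-1)·row0  ⇒  L[2][0]=-1, U row2=(0, -8, 1)
Step 2: pivot at (1,1) is -4.
  row2 ← row2 − (2)·row1  ⇒  L[2][1]=2, U row2=(0, 0, -1)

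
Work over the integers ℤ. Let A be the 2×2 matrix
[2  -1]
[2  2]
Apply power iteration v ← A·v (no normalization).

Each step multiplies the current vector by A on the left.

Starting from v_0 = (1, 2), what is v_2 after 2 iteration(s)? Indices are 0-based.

v_0 = (1, 2).
v_1 = A·v_0 = (0, 6).
v_2 = A·v_1 = (-6, 12).

v_2 = (-6, 12)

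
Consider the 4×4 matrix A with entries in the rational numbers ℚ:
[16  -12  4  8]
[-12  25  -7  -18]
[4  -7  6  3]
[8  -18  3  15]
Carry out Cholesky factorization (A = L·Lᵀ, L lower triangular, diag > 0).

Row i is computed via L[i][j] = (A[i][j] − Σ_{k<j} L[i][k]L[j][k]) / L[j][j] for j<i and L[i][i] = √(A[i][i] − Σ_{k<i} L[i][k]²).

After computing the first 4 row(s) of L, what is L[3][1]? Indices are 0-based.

Step 1: L[0][0] = √(16) = 4.
  L[1][0] = (-12) / L[0][0] = -3.
Step 2: L[1][1] = √(16) = 4.
  L[2][0] = (4) / L[0][0] = 1.
  L[2][1] = (-4) / L[1][1] = -1.
Step 3: L[2][2] = √(4) = 2.
  L[3][0] = (8) / L[0][0] = 2.
  L[3][1] = (-12) / L[1][1] = -3.
  L[3][2] = (-2) / L[2][2] = -1.
Step 4: L[3][3] = √(1) = 1.

L[3][1] = -3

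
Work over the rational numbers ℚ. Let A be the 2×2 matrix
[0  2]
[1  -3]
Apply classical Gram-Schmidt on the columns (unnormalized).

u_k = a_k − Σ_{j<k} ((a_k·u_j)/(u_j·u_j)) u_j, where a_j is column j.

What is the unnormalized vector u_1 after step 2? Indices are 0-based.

u_1 = (2, 0)

Step 1: u_0 = a_0 = (0, 1).
Step 2: u_1 = a_1 − (-3)·u_0 = (2, 0).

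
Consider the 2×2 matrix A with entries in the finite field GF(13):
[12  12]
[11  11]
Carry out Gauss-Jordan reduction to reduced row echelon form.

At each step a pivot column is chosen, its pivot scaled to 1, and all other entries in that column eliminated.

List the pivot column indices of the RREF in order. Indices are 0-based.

pivot columns: 0

pivot(0,0)=12: scale R0 → (1, 1)
  clear (1,0): R1 −= (11)R0 → (0, 0)
col 1: no nonzero at/below row 1; advance.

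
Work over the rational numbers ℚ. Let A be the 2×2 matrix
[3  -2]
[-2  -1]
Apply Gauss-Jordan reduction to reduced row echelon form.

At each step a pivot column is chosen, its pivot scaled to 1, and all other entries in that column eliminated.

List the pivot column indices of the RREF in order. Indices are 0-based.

[1] R0 /= 3  ⇒  (1, -2/3)
     R1 -= -2·R0  ⇒  (0, -7/3)
[2] R1 /= -7/3  ⇒  (0, 1)
     R0 -= -2/3·R1  ⇒  (1, 0)

pivot columns: 0, 1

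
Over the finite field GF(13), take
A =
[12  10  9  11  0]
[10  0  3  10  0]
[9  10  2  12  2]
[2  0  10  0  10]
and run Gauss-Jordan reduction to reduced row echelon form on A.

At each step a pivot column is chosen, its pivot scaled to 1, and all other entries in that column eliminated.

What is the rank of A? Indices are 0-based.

step 1: normalize row 0 (÷12) = (1, 3, 4, 2, 0)
  row 1: subtract 10×row0 = (0, 9, 2, 3, 0)
  row 2: subtract 9×row0 = (0, 9, 5, 7, 2)
  row 3: subtract 2×row0 = (0, 7, 2, 9, 10)
step 2: normalize row 1 (÷9) = (0, 1, 6, 9, 0)
  row 0: subtract 3×row1 = (1, 0, 12, 1, 0)
  row 2: subtract 9×row1 = (0, 0, 3, 4, 2)
  row 3: subtract 7×row1 = (0, 0, 12, 11, 10)
step 3: normalize row 2 (÷3) = (0, 0, 1, 10, 5)
  row 0: subtract 12×row2 = (1, 0, 0, 11, 5)
  row 1: subtract 6×row2 = (0, 1, 0, 1, 9)
  row 3: subtract 12×row2 = (0, 0, 0, 8, 2)
step 4: normalize row 3 (÷8) = (0, 0, 0, 1, 10)
  row 0: subtract 11×row3 = (1, 0, 0, 0, 12)
  row 1: subtract 1×row3 = (0, 1, 0, 0, 12)
  row 2: subtract 10×row3 = (0, 0, 1, 0, 9)

rank = 4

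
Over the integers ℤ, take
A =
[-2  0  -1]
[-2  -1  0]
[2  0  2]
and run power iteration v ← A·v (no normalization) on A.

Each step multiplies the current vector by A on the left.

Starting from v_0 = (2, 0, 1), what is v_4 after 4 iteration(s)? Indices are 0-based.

v_4 = (8, 42, 4)

v_0 = (2, 0, 1).
v_1 = A·v_0 = (-5, -4, 6).
v_2 = A·v_1 = (4, 14, 2).
v_3 = A·v_2 = (-10, -22, 12).
v_4 = A·v_3 = (8, 42, 4).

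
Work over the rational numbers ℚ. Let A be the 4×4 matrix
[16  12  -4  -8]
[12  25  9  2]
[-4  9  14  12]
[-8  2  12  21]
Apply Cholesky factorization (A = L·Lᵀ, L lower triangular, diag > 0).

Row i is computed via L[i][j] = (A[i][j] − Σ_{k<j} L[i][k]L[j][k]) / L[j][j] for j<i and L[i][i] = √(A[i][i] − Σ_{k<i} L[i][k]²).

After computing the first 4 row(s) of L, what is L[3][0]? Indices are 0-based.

L[3][0] = -2

Step 1: L[0][0] = √(16) = 4.
  L[1][0] = (12) / L[0][0] = 3.
Step 2: L[1][1] = √(16) = 4.
  L[2][0] = (-4) / L[0][0] = -1.
  L[2][1] = (12) / L[1][1] = 3.
Step 3: L[2][2] = √(4) = 2.
  L[3][0] = (-8) / L[0][0] = -2.
  L[3][1] = (8) / L[1][1] = 2.
  L[3][2] = (4) / L[2][2] = 2.
Step 4: L[3][3] = √(9) = 3.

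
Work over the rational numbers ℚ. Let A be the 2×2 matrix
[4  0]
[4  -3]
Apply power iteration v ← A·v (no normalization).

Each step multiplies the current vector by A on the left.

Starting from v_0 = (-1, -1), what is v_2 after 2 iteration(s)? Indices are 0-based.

v_0 = (-1, -1).
v_1 = A·v_0 = (-4, -1).
v_2 = A·v_1 = (-16, -13).

v_2 = (-16, -13)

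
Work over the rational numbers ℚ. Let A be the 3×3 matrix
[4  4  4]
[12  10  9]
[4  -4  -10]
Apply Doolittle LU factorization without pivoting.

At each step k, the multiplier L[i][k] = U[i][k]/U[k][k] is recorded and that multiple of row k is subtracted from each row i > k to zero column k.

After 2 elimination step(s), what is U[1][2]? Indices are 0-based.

U[1][2] = -3

k=0: U[0][0]=4
  eliminate (1,0): mult=3, new row 1: (0, -2, -3); set L[1][0]=3
  eliminate (2,0): mult=1, new row 2: (0, -8, -14); set L[2][0]=1
k=1: U[1][1]=-2
  eliminate (2,1): mult=4, new row 2: (0, 0, -2); set L[2][1]=4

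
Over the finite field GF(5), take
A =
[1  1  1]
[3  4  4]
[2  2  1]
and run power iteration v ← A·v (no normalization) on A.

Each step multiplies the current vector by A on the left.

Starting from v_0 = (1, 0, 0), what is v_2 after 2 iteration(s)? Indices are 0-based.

v_2 = (1, 3, 0)

v_0 = (1, 0, 0).
v_1 = A·v_0 = (1, 3, 2).
v_2 = A·v_1 = (1, 3, 0).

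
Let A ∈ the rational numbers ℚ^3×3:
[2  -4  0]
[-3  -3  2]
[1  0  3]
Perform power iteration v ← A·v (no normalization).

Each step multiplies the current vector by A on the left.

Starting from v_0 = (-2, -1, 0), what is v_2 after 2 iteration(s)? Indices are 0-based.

v_0 = (-2, -1, 0).
v_1 = A·v_0 = (0, 9, -2).
v_2 = A·v_1 = (-36, -31, -6).

v_2 = (-36, -31, -6)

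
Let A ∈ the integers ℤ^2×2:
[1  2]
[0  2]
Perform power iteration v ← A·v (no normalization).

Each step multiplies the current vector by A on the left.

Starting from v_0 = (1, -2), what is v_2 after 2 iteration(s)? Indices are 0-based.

v_2 = (-11, -8)

v_0 = (1, -2).
v_1 = A·v_0 = (-3, -4).
v_2 = A·v_1 = (-11, -8).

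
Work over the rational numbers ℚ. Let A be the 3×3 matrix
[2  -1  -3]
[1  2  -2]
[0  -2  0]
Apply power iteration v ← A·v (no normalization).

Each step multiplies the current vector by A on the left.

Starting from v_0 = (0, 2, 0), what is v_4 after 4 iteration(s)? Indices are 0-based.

v_4 = (72, 170, -96)

v_0 = (0, 2, 0).
v_1 = A·v_0 = (-2, 4, -4).
v_2 = A·v_1 = (4, 14, -8).
v_3 = A·v_2 = (18, 48, -28).
v_4 = A·v_3 = (72, 170, -96).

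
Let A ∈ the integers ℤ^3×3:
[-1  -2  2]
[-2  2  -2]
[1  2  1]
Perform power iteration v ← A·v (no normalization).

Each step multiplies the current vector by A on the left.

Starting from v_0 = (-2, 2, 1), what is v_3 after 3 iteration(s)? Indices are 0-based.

v_0 = (-2, 2, 1).
v_1 = A·v_0 = (0, 6, 3).
v_2 = A·v_1 = (-6, 6, 15).
v_3 = A·v_2 = (24, -6, 21).

v_3 = (24, -6, 21)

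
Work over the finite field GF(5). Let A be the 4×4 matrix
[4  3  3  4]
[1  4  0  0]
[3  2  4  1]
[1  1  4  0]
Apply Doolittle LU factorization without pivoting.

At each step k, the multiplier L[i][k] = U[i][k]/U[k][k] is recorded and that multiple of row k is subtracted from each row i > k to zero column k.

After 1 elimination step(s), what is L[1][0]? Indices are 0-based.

[col 0] pivot 4
  R1 -= 4*R0 → (0, 2, 3, 4)  (L[1][0] := 4)
  R2 -= 2*R0 → (0, 1, 3, 3)  (L[2][0] := 2)
  R3 -= 4*R0 → (0, 4, 2, 4)  (L[3][0] := 4)

L[1][0] = 4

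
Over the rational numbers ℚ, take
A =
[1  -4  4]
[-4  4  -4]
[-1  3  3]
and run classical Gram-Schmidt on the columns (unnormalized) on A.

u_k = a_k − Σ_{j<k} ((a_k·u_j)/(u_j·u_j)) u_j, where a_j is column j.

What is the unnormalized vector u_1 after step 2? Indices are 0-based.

Step 1: u_0 = a_0 = (1, -4, -1).
Step 2: u_1 = a_1 − (-23/18)·u_0 = (-49/18, -10/9, 31/18).

u_1 = (-49/18, -10/9, 31/18)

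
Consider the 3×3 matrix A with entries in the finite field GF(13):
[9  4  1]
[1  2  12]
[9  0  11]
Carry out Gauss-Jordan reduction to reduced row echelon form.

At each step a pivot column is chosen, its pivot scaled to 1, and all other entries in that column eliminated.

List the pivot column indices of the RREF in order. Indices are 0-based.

[1] R0 /= 9  ⇒  (1, 12, 3)
     R1 -= 1·R0  ⇒  (0, 3, 9)
     R2 -= 9·R0  ⇒  (0, 9, 10)
[2] R1 /= 3  ⇒  (0, 1, 3)
     R0 -= 12·R1  ⇒  (1, 0, 6)
     R2 -= 9·R1  ⇒  (0, 0, 9)
[3] R2 /= 9  ⇒  (0, 0, 1)
     R0 -= 6·R2  ⇒  (1, 0, 0)
     R1 -= 3·R2  ⇒  (0, 1, 0)

pivot columns: 0, 1, 2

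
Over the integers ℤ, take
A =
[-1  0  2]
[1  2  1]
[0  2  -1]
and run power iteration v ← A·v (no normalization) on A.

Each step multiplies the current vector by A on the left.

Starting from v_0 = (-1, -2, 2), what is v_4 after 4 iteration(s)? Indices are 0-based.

v_4 = (-45, -59, -48)

v_0 = (-1, -2, 2).
v_1 = A·v_0 = (5, -3, -6).
v_2 = A·v_1 = (-17, -7, 0).
v_3 = A·v_2 = (17, -31, -14).
v_4 = A·v_3 = (-45, -59, -48).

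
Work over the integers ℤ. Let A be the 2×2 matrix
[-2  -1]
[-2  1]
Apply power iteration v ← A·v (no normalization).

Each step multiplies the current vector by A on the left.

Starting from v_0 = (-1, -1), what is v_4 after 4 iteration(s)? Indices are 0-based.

v_4 = (-47, -29)

v_0 = (-1, -1).
v_1 = A·v_0 = (3, 1).
v_2 = A·v_1 = (-7, -5).
v_3 = A·v_2 = (19, 9).
v_4 = A·v_3 = (-47, -29).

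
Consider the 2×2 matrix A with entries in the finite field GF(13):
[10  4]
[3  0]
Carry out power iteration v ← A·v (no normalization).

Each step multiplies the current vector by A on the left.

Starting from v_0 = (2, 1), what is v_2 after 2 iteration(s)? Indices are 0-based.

v_0 = (2, 1).
v_1 = A·v_0 = (11, 6).
v_2 = A·v_1 = (4, 7).

v_2 = (4, 7)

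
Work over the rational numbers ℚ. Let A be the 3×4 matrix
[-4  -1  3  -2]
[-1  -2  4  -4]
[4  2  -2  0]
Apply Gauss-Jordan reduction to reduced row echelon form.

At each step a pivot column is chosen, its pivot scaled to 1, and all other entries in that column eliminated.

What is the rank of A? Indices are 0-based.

rank = 3

pivot(0,0)=-4: scale R0 → (1, 1/4, -3/4, 1/2)
  clear (1,0): R1 −= (-1)R0 → (0, -7/4, 13/4, -7/2)
  clear (2,0): R2 −= (4)R0 → (0, 1, 1, -2)
pivot(1,1)=-7/4: scale R1 → (0, 1, -13/7, 2)
  clear (0,1): R0 −= (1/4)R1 → (1, 0, -2/7, 0)
  clear (2,1): R2 −= (1)R1 → (0, 0, 20/7, -4)
pivot(2,2)=20/7: scale R2 → (0, 0, 1, -7/5)
  clear (0,2): R0 −= (-2/7)R2 → (1, 0, 0, -2/5)
  clear (1,2): R1 −= (-13/7)R2 → (0, 1, 0, -3/5)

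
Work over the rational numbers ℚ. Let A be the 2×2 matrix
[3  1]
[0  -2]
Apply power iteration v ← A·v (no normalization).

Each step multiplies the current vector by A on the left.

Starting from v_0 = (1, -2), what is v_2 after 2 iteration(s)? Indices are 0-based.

v_0 = (1, -2).
v_1 = A·v_0 = (1, 4).
v_2 = A·v_1 = (7, -8).

v_2 = (7, -8)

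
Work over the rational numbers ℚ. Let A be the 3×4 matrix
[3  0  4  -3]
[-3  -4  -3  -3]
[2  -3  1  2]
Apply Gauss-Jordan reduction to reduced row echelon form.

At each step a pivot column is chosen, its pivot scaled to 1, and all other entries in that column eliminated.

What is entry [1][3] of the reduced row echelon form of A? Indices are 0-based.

M[1][3] = 18/29

step 1: normalize row 0 (÷3) = (1, 0, 4/3, -1)
  row 1: subtract -3×row0 = (0, -4, 1, -6)
  row 2: subtract 2×row0 = (0, -3, -5/3, 4)
step 2: normalize row 1 (÷-4) = (0, 1, -1/4, 3/2)
  row 2: subtract -3×row1 = (0, 0, -29/12, 17/2)
step 3: normalize row 2 (÷-29/12) = (0, 0, 1, -102/29)
  row 0: subtract 4/3×row2 = (1, 0, 0, 107/29)
  row 1: subtract -1/4×row2 = (0, 1, 0, 18/29)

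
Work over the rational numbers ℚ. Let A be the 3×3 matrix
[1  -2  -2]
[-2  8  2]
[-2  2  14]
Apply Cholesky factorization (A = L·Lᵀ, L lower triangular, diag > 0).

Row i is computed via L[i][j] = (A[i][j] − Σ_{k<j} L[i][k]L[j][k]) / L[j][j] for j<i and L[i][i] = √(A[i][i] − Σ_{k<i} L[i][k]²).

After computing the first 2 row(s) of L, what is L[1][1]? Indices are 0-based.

Step 1: L[0][0] = √(1) = 1.
  L[1][0] = (-2) / L[0][0] = -2.
Step 2: L[1][1] = √(4) = 2.

L[1][1] = 2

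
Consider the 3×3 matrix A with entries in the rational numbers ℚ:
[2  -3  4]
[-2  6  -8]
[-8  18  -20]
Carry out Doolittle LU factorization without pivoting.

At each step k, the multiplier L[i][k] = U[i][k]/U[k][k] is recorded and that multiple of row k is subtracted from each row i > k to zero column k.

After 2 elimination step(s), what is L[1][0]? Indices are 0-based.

Step 1: pivot at (0,0) is 2.
  row1 ← row1 − (-1)·row0  ⇒  L[1][0]=-1, U row1=(0, 3, -4)
  row2 ← row2 − (-4)·row0  ⇒  L[2][0]=-4, U row2=(0, 6, -4)
Step 2: pivot at (1,1) is 3.
  row2 ← row2 − (2)·row1  ⇒  L[2][1]=2, U row2=(0, 0, 4)

L[1][0] = -1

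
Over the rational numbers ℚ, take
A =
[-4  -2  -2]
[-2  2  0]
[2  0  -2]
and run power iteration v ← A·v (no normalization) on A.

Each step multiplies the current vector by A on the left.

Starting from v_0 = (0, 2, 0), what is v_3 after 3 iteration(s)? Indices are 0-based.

v_0 = (0, 2, 0).
v_1 = A·v_0 = (-4, 4, 0).
v_2 = A·v_1 = (8, 16, -8).
v_3 = A·v_2 = (-48, 16, 32).

v_3 = (-48, 16, 32)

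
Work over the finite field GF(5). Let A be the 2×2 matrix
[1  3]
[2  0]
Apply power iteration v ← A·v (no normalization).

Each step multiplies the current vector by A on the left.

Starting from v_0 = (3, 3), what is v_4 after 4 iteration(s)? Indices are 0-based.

v_0 = (3, 3).
v_1 = A·v_0 = (2, 1).
v_2 = A·v_1 = (0, 4).
v_3 = A·v_2 = (2, 0).
v_4 = A·v_3 = (2, 4).

v_4 = (2, 4)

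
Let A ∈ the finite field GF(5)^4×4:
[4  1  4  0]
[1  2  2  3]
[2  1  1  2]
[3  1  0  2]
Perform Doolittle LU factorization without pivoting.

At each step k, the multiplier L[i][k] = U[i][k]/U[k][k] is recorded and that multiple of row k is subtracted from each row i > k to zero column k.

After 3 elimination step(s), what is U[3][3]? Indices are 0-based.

[col 0] pivot 4
  R1 -= 4*R0 → (0, 3, 1, 3)  (L[1][0] := 4)
  R2 -= 3*R0 → (0, 3, 4, 2)  (L[2][0] := 3)
  R3 -= 2*R0 → (0, 4, 2, 2)  (L[3][0] := 2)
[col 1] pivot 3
  R2 -= 1*R1 → (0, 0, 3, 4)  (L[2][1] := 1)
  R3 -= 3*R1 → (0, 0, 4, 3)  (L[3][1] := 3)
[col 2] pivot 3
  R3 -= 3*R2 → (0, 0, 0, 1)  (L[3][2] := 3)

U[3][3] = 1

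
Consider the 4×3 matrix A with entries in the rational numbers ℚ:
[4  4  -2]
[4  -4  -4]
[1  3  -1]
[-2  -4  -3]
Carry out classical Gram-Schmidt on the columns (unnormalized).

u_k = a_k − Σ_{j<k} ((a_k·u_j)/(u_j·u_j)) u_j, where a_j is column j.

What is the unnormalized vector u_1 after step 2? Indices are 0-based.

Step 1: u_0 = a_0 = (4, 4, 1, -2).
Step 2: u_1 = a_1 − (11/37)·u_0 = (104/37, -192/37, 100/37, -126/37).

u_1 = (104/37, -192/37, 100/37, -126/37)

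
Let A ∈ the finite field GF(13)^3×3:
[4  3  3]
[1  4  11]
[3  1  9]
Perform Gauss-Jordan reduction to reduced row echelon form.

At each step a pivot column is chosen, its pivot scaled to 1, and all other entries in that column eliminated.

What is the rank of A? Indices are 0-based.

rank = 3

step 1: normalize row 0 (÷4) = (1, 4, 4)
  row 1: subtract 1×row0 = (0, 0, 7)
  row 2: subtract 3×row0 = (0, 2, 10)
step 2: exchange rows 1,2
step 2: normalize row 1 (÷2) = (0, 1, 5)
  row 0: subtract 4×row1 = (1, 0, 10)
step 3: normalize row 2 (÷7) = (0, 0, 1)
  row 0: subtract 10×row2 = (1, 0, 0)
  row 1: subtract 5×row2 = (0, 1, 0)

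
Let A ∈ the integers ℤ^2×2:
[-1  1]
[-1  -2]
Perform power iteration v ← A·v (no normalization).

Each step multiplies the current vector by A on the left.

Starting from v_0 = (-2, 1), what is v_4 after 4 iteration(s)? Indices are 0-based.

v_4 = (9, -18)

v_0 = (-2, 1).
v_1 = A·v_0 = (3, 0).
v_2 = A·v_1 = (-3, -3).
v_3 = A·v_2 = (0, 9).
v_4 = A·v_3 = (9, -18).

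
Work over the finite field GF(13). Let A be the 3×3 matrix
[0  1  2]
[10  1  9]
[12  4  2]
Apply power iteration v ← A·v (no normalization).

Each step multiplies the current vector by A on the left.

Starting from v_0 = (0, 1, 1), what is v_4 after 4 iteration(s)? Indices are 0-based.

v_4 = (8, 9, 1)

v_0 = (0, 1, 1).
v_1 = A·v_0 = (3, 10, 6).
v_2 = A·v_1 = (9, 3, 10).
v_3 = A·v_2 = (10, 1, 10).
v_4 = A·v_3 = (8, 9, 1).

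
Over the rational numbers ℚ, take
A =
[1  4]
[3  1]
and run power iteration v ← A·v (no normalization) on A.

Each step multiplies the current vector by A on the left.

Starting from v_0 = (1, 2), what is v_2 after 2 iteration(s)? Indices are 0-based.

v_0 = (1, 2).
v_1 = A·v_0 = (9, 5).
v_2 = A·v_1 = (29, 32).

v_2 = (29, 32)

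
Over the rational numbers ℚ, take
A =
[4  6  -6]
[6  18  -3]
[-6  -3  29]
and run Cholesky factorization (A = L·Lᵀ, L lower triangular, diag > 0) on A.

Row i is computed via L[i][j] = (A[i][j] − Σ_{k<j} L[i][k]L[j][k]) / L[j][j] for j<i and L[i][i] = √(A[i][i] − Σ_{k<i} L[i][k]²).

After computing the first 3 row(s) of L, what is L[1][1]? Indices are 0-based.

Step 1: L[0][0] = √(4) = 2.
  L[1][0] = (6) / L[0][0] = 3.
Step 2: L[1][1] = √(9) = 3.
  L[2][0] = (-6) / L[0][0] = -3.
  L[2][1] = (6) / L[1][1] = 2.
Step 3: L[2][2] = √(16) = 4.

L[1][1] = 3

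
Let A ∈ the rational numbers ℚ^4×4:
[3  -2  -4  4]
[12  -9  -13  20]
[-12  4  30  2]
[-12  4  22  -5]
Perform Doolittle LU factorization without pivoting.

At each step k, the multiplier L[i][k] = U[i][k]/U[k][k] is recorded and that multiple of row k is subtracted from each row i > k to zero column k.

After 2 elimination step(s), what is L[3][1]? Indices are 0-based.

Step 1: pivot at (0,0) is 3.
  row1 ← row1 − (4)·row0  ⇒  L[1][0]=4, U row1=(0, -1, 3, 4)
  row2 ← row2 − (-4)·row0  ⇒  L[2][0]=-4, U row2=(0, -4, 14, 18)
  row3 ← row3 − (-4)·row0  ⇒  L[3][0]=-4, U row3=(0, -4, 6, 11)
Step 2: pivot at (1,1) is -1.
  row2 ← row2 − (4)·row1  ⇒  L[2][1]=4, U row2=(0, 0, 2, 2)
  row3 ← row3 − (4)·row1  ⇒  L[3][1]=4, U row3=(0, 0, -6, -5)

L[3][1] = 4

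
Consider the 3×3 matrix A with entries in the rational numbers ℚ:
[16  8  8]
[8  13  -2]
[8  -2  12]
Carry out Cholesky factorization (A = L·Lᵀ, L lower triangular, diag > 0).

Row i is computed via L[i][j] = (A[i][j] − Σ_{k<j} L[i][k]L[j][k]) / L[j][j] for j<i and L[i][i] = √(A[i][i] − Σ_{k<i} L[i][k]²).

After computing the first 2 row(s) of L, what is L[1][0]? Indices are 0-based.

Step 1: L[0][0] = √(16) = 4.
  L[1][0] = (8) / L[0][0] = 2.
Step 2: L[1][1] = √(9) = 3.

L[1][0] = 2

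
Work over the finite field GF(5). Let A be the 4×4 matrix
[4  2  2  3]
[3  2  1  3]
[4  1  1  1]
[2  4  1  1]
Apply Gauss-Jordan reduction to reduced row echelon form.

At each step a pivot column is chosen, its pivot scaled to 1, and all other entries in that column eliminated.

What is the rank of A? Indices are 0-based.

rank = 4

step 1: normalize row 0 (÷4) = (1, 3, 3, 2)
  row 1: subtract 3×row0 = (0, 3, 2, 2)
  row 2: subtract 4×row0 = (0, 4, 4, 3)
  row 3: subtract 2×row0 = (0, 3, 0, 2)
step 2: normalize row 1 (÷3) = (0, 1, 4, 4)
  row 0: subtract 3×row1 = (1, 0, 1, 0)
  row 2: subtract 4×row1 = (0, 0, 3, 2)
  row 3: subtract 3×row1 = (0, 0, 3, 0)
step 3: normalize row 2 (÷3) = (0, 0, 1, 4)
  row 0: subtract 1×row2 = (1, 0, 0, 1)
  row 1: subtract 4×row2 = (0, 1, 0, 3)
  row 3: subtract 3×row2 = (0, 0, 0, 3)
step 4: normalize row 3 (÷3) = (0, 0, 0, 1)
  row 0: subtract 1×row3 = (1, 0, 0, 0)
  row 1: subtract 3×row3 = (0, 1, 0, 0)
  row 2: subtract 4×row3 = (0, 0, 1, 0)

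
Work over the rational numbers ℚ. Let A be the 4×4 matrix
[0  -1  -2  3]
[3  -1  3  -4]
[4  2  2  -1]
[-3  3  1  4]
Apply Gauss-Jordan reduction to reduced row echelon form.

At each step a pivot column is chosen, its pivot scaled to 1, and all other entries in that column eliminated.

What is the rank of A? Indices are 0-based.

rank = 4

pivot(0,0): swap R0↔R1
pivot(0,0)=3: scale R0 → (1, -1/3, 1, -4/3)
  clear (2,0): R2 −= (4)R0 → (0, 10/3, -2, 13/3)
  clear (3,0): R3 −= (-3)R0 → (0, 2, 4, 0)
pivot(1,1)=-1: scale R1 → (0, 1, 2, -3)
  clear (0,1): R0 −= (-1/3)R1 → (1, 0, 5/3, -7/3)
  clear (2,1): R2 −= (10/3)R1 → (0, 0, -26/3, 43/3)
  clear (3,1): R3 −= (2)R1 → (0, 0, 0, 6)
pivot(2,2)=-26/3: scale R2 → (0, 0, 1, -43/26)
  clear (0,2): R0 −= (5/3)R2 → (1, 0, 0, 11/26)
  clear (1,2): R1 −= (2)R2 → (0, 1, 0, 4/13)
pivot(3,3)=6: scale R3 → (0, 0, 0, 1)
  clear (0,3): R0 −= (11/26)R3 → (1, 0, 0, 0)
  clear (1,3): R1 −= (4/13)R3 → (0, 1, 0, 0)
  clear (2,3): R2 −= (-43/26)R3 → (0, 0, 1, 0)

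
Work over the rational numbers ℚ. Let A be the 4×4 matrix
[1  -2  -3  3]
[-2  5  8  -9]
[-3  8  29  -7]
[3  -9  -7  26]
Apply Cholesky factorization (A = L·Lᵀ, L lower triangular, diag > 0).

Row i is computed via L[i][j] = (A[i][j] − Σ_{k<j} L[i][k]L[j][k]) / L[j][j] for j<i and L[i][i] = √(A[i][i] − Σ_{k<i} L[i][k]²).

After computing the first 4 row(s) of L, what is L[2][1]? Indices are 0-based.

Step 1: L[0][0] = √(1) = 1.
  L[1][0] = (-2) / L[0][0] = -2.
Step 2: L[1][1] = √(1) = 1.
  L[2][0] = (-3) / L[0][0] = -3.
  L[2][1] = (2) / L[1][1] = 2.
Step 3: L[2][2] = √(16) = 4.
  L[3][0] = (3) / L[0][0] = 3.
  L[3][1] = (-3) / L[1][1] = -3.
  L[3][2] = (8) / L[2][2] = 2.
Step 4: L[3][3] = √(4) = 2.

L[2][1] = 2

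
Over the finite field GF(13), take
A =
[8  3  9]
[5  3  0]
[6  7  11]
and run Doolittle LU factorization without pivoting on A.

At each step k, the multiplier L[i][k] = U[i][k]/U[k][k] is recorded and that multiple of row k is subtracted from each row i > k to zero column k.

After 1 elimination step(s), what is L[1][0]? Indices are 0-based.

L[1][0] = 12

Step 1: pivot at (0,0) is 8.
  row1 ← row1 − (12)·row0  ⇒  L[1][0]=12, U row1=(0, 6, 9)
  row2 ← row2 − (4)·row0  ⇒  L[2][0]=4, U row2=(0, 8, 1)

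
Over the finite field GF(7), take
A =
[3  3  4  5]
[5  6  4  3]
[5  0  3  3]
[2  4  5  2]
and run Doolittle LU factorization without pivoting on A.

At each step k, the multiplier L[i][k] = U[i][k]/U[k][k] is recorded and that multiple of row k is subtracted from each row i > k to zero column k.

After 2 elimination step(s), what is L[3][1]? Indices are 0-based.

L[3][1] = 2

Step 1: pivot at (0,0) is 3.
  row1 ← row1 − (4)·row0  ⇒  L[1][0]=4, U row1=(0, 1, 2, 4)
  row2 ← row2 − (4)·row0  ⇒  L[2][0]=4, U row2=(0, 2, 1, 4)
  row3 ← row3 − (3)·row0  ⇒  L[3][0]=3, U row3=(0, 2, 0, 1)
Step 2: pivot at (1,1) is 1.
  row2 ← row2 − (2)·row1  ⇒  L[2][1]=2, U row2=(0, 0, 4, 3)
  row3 ← row3 − (2)·row1  ⇒  L[3][1]=2, U row3=(0, 0, 3, 0)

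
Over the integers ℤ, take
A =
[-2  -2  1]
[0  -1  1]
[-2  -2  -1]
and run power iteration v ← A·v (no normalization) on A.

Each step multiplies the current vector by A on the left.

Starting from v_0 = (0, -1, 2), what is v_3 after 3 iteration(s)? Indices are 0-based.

v_3 = (20, -11, 48)

v_0 = (0, -1, 2).
v_1 = A·v_0 = (4, 3, 0).
v_2 = A·v_1 = (-14, -3, -14).
v_3 = A·v_2 = (20, -11, 48).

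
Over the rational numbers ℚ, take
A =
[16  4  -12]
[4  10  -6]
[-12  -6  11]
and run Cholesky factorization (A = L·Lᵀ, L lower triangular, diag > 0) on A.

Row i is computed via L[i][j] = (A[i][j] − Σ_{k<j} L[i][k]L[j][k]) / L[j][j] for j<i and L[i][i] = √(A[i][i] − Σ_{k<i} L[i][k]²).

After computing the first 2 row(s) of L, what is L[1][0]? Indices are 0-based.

Step 1: L[0][0] = √(16) = 4.
  L[1][0] = (4) / L[0][0] = 1.
Step 2: L[1][1] = √(9) = 3.

L[1][0] = 1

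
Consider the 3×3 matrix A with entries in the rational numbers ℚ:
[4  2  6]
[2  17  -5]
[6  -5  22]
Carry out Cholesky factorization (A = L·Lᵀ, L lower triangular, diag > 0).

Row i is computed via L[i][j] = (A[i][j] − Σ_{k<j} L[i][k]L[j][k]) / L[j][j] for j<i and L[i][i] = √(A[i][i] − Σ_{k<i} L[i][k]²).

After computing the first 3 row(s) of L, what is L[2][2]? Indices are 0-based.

Step 1: L[0][0] = √(4) = 2.
  L[1][0] = (2) / L[0][0] = 1.
Step 2: L[1][1] = √(16) = 4.
  L[2][0] = (6) / L[0][0] = 3.
  L[2][1] = (-8) / L[1][1] = -2.
Step 3: L[2][2] = √(9) = 3.

L[2][2] = 3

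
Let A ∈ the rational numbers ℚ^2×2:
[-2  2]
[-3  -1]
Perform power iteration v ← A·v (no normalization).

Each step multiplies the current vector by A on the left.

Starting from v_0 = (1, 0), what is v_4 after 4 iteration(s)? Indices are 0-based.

v_4 = (-50, -63)

v_0 = (1, 0).
v_1 = A·v_0 = (-2, -3).
v_2 = A·v_1 = (-2, 9).
v_3 = A·v_2 = (22, -3).
v_4 = A·v_3 = (-50, -63).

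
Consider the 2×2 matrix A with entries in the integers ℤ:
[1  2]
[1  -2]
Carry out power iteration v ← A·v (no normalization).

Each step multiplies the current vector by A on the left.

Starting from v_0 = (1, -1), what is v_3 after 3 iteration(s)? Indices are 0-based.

v_0 = (1, -1).
v_1 = A·v_0 = (-1, 3).
v_2 = A·v_1 = (5, -7).
v_3 = A·v_2 = (-9, 19).

v_3 = (-9, 19)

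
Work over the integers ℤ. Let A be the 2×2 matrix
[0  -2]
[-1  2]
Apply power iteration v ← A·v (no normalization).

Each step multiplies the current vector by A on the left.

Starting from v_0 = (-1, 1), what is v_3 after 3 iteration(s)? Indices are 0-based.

v_3 = (-16, 22)

v_0 = (-1, 1).
v_1 = A·v_0 = (-2, 3).
v_2 = A·v_1 = (-6, 8).
v_3 = A·v_2 = (-16, 22).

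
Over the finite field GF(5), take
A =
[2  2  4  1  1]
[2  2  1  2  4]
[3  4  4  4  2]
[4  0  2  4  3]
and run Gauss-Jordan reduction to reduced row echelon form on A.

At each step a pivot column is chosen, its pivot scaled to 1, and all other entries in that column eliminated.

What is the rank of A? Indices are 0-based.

rank = 4

[1] R0 /= 2  ⇒  (1, 1, 2, 3, 3)
     R1 -= 2·R0  ⇒  (0, 0, 2, 1, 3)
     R2 -= 3·R0  ⇒  (0, 1, 3, 0, 3)
     R3 -= 4·R0  ⇒  (0, 1, 4, 2, 1)
[2] R1 <-> R2
[2] R1 /= 1  ⇒  (0, 1, 3, 0, 3)
     R0 -= 1·R1  ⇒  (1, 0, 4, 3, 0)
     R3 -= 1·R1  ⇒  (0, 0, 1, 2, 3)
[3] R2 /= 2  ⇒  (0, 0, 1, 3, 4)
     R0 -= 4·R2  ⇒  (1, 0, 0, 1, 4)
     R1 -= 3·R2  ⇒  (0, 1, 0, 1, 1)
     R3 -= 1·R2  ⇒  (0, 0, 0, 4, 4)
[4] R3 /= 4  ⇒  (0, 0, 0, 1, 1)
     R0 -= 1·R3  ⇒  (1, 0, 0, 0, 3)
     R1 -= 1·R3  ⇒  (0, 1, 0, 0, 0)
     R2 -= 3·R3  ⇒  (0, 0, 1, 0, 1)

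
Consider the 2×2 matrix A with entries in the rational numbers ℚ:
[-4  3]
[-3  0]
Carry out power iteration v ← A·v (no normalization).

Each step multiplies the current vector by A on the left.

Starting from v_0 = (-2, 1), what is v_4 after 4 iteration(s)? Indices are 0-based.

v_4 = (214, -15)

v_0 = (-2, 1).
v_1 = A·v_0 = (11, 6).
v_2 = A·v_1 = (-26, -33).
v_3 = A·v_2 = (5, 78).
v_4 = A·v_3 = (214, -15).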